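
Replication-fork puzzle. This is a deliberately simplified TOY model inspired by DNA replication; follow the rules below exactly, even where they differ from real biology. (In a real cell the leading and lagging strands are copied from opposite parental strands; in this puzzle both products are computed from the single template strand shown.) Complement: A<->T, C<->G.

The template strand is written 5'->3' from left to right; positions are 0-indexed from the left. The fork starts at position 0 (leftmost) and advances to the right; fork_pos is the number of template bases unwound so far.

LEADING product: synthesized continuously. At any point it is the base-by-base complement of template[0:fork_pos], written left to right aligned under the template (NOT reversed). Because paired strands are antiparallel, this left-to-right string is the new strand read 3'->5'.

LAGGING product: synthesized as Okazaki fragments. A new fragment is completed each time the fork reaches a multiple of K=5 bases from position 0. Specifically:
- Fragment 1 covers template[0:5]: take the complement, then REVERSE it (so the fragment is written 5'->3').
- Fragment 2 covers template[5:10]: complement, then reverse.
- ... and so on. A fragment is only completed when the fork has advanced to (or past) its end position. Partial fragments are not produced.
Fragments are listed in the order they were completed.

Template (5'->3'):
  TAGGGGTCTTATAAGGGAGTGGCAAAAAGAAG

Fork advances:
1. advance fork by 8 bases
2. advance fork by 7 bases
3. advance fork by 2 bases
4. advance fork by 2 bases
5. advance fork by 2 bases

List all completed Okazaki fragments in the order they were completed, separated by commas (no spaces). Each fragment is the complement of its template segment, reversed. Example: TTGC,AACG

Answer: CCCTA,AAGAC,CTTAT,ACTCC

Derivation:
Step 1: advance 8 -> fork_pos = 0 + 8 = 8. Reached multiple(s) of 5: 5 -> fragment 1 completed (1 total).
Step 2: advance 7 -> fork_pos = 8 + 7 = 15. Reached multiple(s) of 5: 10, 15 -> fragments 2-3 completed (3 total).
Step 3: advance 2 -> fork_pos = 15 + 2 = 17. Next multiple of 5 is 20 (not reached); still 3 fragment(s).
Step 4: advance 2 -> fork_pos = 17 + 2 = 19. Next multiple of 5 is 20 (not reached); still 3 fragment(s).
Step 5: advance 2 -> fork_pos = 19 + 2 = 21. Reached multiple(s) of 5: 20 -> fragment 4 completed (4 total).
Final fork_pos = 21, so 4 fragment(s) are complete. Build each: template segment -> complement -> reverse.
Fragment 1: template[0:5] = TAGGG -> complement ATCCC -> reversed CCCTA
Fragment 2: template[5:10] = GTCTT -> complement CAGAA -> reversed AAGAC
Fragment 3: template[10:15] = ATAAG -> complement TATTC -> reversed CTTAT
Fragment 4: template[15:20] = GGAGT -> complement CCTCA -> reversed ACTCC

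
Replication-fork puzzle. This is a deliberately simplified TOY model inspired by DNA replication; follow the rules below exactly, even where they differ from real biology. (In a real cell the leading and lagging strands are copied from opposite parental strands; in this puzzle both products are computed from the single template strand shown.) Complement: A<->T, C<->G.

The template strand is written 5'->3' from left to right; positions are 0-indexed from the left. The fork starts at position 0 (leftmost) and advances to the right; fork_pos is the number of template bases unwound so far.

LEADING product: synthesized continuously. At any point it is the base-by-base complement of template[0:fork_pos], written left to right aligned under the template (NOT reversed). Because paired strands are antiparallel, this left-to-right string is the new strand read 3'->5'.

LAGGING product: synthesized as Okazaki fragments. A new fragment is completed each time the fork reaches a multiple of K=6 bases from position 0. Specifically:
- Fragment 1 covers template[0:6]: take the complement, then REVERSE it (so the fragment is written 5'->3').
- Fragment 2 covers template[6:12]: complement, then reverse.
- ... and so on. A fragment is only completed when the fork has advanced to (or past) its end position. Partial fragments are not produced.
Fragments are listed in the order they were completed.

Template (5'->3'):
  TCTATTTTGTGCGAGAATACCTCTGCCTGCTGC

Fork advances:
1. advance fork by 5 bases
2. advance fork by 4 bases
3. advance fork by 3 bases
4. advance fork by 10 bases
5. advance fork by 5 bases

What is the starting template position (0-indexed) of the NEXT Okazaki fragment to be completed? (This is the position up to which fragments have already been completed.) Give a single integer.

Step 1: advance 5 -> fork_pos = 0 + 5 = 5. Next multiple of 6 is 6 (not reached); still 0 fragment(s).
Step 2: advance 4 -> fork_pos = 5 + 4 = 9. Reached multiple(s) of 6: 6 -> fragment 1 completed (1 total).
Step 3: advance 3 -> fork_pos = 9 + 3 = 12. Reached multiple(s) of 6: 12 -> fragment 2 completed (2 total).
Step 4: advance 10 -> fork_pos = 12 + 10 = 22. Reached multiple(s) of 6: 18 -> fragment 3 completed (3 total).
Step 5: advance 5 -> fork_pos = 22 + 5 = 27. Reached multiple(s) of 6: 24 -> fragment 4 completed (4 total).
4 fragment(s) completed, covering template[0:24] (4 x 6 = 24). The next fragment, fragment 5, covers template[24:30], so it starts at position 24.

Answer: 24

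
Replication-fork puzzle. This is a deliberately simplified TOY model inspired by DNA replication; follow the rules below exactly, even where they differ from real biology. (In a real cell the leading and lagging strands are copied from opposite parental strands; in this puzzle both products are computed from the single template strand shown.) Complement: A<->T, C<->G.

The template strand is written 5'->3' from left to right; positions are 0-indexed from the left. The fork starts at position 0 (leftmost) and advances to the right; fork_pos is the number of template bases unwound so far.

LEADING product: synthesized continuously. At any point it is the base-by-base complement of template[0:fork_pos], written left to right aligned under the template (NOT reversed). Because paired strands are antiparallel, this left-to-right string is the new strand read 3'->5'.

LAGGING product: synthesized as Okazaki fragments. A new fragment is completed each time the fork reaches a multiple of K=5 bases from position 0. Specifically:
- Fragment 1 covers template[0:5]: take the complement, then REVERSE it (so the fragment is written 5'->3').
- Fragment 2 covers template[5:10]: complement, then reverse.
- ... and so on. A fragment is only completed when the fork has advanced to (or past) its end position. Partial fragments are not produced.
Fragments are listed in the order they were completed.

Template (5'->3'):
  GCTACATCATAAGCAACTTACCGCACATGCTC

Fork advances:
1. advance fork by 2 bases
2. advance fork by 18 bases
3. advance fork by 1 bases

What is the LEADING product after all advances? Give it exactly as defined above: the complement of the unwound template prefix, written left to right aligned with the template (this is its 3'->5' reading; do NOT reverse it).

Answer: CGATGTAGTATTCGTTGAATG

Derivation:
Step 1: advance 2 -> fork_pos = 0 + 2 = 2.
Step 2: advance 18 -> fork_pos = 2 + 18 = 20.
Step 3: advance 1 -> fork_pos = 20 + 1 = 21.
Unwound prefix: template[0:21] = GCTACATCATAAGCAACTTAC
Complement it base by base (A<->T, C<->G), keeping left-to-right order:
  [0:5] GCTAC -> CGATG
  [5:10] ATCAT -> TAGTA
  [10:15] AAGCA -> TTCGT
  [15:20] ACTTA -> TGAAT
  [20:21] C -> G
Concatenate: CGATGTAGTATTCGTTGAATG (length 21; written aligned with the template, i.e. 3'->5').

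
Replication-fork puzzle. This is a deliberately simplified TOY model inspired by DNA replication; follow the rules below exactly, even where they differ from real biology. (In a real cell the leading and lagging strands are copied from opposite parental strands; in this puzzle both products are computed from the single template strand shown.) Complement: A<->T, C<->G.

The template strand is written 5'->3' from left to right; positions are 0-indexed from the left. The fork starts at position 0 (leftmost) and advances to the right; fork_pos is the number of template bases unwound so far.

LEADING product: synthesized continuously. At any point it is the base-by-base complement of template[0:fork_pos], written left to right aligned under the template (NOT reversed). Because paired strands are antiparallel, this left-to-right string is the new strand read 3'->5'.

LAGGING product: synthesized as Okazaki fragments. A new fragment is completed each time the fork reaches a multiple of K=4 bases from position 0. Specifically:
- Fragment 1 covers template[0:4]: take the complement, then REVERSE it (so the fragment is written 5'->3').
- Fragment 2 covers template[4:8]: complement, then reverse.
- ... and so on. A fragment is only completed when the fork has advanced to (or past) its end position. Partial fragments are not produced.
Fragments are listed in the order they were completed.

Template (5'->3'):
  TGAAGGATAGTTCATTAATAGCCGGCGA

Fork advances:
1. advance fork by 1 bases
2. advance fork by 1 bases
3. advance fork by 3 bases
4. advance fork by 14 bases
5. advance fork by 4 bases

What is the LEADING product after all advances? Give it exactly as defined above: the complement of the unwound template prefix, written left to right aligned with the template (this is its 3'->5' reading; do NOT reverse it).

Answer: ACTTCCTATCAAGTAATTATCGG

Derivation:
Step 1: advance 1 -> fork_pos = 0 + 1 = 1.
Step 2: advance 1 -> fork_pos = 1 + 1 = 2.
Step 3: advance 3 -> fork_pos = 2 + 3 = 5.
Step 4: advance 14 -> fork_pos = 5 + 14 = 19.
Step 5: advance 4 -> fork_pos = 19 + 4 = 23.
Unwound prefix: template[0:23] = TGAAGGATAGTTCATTAATAGCC
Complement it base by base (A<->T, C<->G), keeping left-to-right order:
  [0:5] TGAAG -> ACTTC
  [5:10] GATAG -> CTATC
  [10:15] TTCAT -> AAGTA
  [15:20] TAATA -> ATTAT
  [20:23] GCC -> CGG
Concatenate: ACTTCCTATCAAGTAATTATCGG (length 23; written aligned with the template, i.e. 3'->5').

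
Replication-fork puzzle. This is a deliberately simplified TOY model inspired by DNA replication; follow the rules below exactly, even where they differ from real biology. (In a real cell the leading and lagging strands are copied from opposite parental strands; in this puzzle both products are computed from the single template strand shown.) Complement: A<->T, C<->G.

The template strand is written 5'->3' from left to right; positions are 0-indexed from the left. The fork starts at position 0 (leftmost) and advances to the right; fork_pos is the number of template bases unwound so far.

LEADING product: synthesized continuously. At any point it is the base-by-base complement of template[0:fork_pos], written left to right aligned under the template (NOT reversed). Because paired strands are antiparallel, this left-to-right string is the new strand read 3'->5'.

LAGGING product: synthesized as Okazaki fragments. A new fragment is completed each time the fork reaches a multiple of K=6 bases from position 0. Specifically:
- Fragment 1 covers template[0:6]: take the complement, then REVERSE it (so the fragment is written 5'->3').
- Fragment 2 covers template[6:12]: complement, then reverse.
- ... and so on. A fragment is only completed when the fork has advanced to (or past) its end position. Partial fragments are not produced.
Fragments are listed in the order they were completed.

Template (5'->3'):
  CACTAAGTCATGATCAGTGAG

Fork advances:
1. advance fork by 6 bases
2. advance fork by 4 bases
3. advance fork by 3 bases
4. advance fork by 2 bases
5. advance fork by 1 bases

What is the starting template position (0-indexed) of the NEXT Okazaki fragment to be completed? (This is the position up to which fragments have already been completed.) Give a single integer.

Answer: 12

Derivation:
Step 1: advance 6 -> fork_pos = 0 + 6 = 6. Reached multiple(s) of 6: 6 -> fragment 1 completed (1 total).
Step 2: advance 4 -> fork_pos = 6 + 4 = 10. Next multiple of 6 is 12 (not reached); still 1 fragment(s).
Step 3: advance 3 -> fork_pos = 10 + 3 = 13. Reached multiple(s) of 6: 12 -> fragment 2 completed (2 total).
Step 4: advance 2 -> fork_pos = 13 + 2 = 15. Next multiple of 6 is 18 (not reached); still 2 fragment(s).
Step 5: advance 1 -> fork_pos = 15 + 1 = 16. Next multiple of 6 is 18 (not reached); still 2 fragment(s).
2 fragment(s) completed, covering template[0:12] (2 x 6 = 12). The next fragment, fragment 3, covers template[12:18], so it starts at position 12.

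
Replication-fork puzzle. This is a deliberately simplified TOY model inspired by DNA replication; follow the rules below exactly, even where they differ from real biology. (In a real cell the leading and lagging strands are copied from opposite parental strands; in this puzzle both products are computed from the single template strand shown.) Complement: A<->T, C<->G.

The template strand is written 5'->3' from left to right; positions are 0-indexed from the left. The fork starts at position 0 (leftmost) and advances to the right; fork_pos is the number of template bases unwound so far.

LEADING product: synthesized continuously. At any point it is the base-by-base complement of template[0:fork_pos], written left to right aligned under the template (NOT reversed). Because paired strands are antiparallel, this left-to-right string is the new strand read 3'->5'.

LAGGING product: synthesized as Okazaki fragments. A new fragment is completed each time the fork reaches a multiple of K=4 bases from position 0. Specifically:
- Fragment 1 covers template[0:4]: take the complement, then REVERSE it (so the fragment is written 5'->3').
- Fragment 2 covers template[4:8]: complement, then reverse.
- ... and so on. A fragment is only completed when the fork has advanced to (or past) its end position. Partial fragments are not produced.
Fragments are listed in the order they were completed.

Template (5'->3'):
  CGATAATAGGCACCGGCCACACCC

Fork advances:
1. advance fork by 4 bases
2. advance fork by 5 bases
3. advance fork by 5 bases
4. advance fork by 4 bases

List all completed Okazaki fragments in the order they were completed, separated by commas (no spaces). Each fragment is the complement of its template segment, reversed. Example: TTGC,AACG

Answer: ATCG,TATT,TGCC,CCGG

Derivation:
Step 1: advance 4 -> fork_pos = 0 + 4 = 4. Reached multiple(s) of 4: 4 -> fragment 1 completed (1 total).
Step 2: advance 5 -> fork_pos = 4 + 5 = 9. Reached multiple(s) of 4: 8 -> fragment 2 completed (2 total).
Step 3: advance 5 -> fork_pos = 9 + 5 = 14. Reached multiple(s) of 4: 12 -> fragment 3 completed (3 total).
Step 4: advance 4 -> fork_pos = 14 + 4 = 18. Reached multiple(s) of 4: 16 -> fragment 4 completed (4 total).
Final fork_pos = 18, so 4 fragment(s) are complete. Build each: template segment -> complement -> reverse.
Fragment 1: template[0:4] = CGAT -> complement GCTA -> reversed ATCG
Fragment 2: template[4:8] = AATA -> complement TTAT -> reversed TATT
Fragment 3: template[8:12] = GGCA -> complement CCGT -> reversed TGCC
Fragment 4: template[12:16] = CCGG -> complement GGCC -> reversed CCGG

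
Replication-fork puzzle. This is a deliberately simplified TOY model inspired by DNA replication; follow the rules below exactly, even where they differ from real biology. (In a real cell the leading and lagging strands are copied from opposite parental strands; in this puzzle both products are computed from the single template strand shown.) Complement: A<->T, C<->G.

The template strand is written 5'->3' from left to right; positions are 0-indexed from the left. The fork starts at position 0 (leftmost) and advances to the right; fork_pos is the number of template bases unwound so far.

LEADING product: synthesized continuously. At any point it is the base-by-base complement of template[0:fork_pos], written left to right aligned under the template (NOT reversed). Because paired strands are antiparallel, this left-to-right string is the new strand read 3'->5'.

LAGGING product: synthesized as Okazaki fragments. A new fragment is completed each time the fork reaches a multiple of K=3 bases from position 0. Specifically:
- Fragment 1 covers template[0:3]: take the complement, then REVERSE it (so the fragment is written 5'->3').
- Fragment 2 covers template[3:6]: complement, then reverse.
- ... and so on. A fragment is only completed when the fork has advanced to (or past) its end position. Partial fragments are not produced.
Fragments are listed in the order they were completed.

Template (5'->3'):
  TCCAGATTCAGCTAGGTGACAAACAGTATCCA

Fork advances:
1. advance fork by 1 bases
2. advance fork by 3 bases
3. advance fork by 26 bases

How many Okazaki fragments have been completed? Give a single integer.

Step 1: advance 1 -> fork_pos = 0 + 1 = 1. Next multiple of 3 is 3 (not reached); still 0 fragment(s).
Step 2: advance 3 -> fork_pos = 1 + 3 = 4. Reached multiple(s) of 3: 3 -> fragment 1 completed (1 total).
Step 3: advance 26 -> fork_pos = 4 + 26 = 30. Reached multiple(s) of 3: 6, 9, 12, 15, 18, 21, 24, 27, 30 -> fragments 2-10 completed (10 total).
Check: final fork_pos = 30; the multiples of 3 that are <= 30 are 3..30 -> 30 // 3 = 10 completed fragment(s).

Answer: 10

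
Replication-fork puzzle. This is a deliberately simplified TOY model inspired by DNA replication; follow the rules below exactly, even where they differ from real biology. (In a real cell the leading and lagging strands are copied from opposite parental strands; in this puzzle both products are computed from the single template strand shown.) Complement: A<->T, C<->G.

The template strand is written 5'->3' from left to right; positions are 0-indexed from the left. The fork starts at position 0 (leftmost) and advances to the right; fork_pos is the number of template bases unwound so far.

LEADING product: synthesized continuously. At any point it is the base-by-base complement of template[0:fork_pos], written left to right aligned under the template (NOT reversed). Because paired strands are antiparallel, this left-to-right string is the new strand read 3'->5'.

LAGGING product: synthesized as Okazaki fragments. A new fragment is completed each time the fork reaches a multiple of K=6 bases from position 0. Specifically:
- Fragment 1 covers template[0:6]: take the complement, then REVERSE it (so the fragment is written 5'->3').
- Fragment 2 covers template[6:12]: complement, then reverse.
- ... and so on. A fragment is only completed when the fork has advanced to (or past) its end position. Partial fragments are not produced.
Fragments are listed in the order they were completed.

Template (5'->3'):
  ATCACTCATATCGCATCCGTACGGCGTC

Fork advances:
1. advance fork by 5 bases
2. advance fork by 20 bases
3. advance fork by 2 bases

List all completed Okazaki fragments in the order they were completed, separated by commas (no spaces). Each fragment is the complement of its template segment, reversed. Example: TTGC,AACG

Step 1: advance 5 -> fork_pos = 0 + 5 = 5. Next multiple of 6 is 6 (not reached); still 0 fragment(s).
Step 2: advance 20 -> fork_pos = 5 + 20 = 25. Reached multiple(s) of 6: 6, 12, 18, 24 -> fragments 1-4 completed (4 total).
Step 3: advance 2 -> fork_pos = 25 + 2 = 27. Next multiple of 6 is 30 (not reached); still 4 fragment(s).
Final fork_pos = 27, so 4 fragment(s) are complete. Build each: template segment -> complement -> reverse.
Fragment 1: template[0:6] = ATCACT -> complement TAGTGA -> reversed AGTGAT
Fragment 2: template[6:12] = CATATC -> complement GTATAG -> reversed GATATG
Fragment 3: template[12:18] = GCATCC -> complement CGTAGG -> reversed GGATGC
Fragment 4: template[18:24] = GTACGG -> complement CATGCC -> reversed CCGTAC

Answer: AGTGAT,GATATG,GGATGC,CCGTAC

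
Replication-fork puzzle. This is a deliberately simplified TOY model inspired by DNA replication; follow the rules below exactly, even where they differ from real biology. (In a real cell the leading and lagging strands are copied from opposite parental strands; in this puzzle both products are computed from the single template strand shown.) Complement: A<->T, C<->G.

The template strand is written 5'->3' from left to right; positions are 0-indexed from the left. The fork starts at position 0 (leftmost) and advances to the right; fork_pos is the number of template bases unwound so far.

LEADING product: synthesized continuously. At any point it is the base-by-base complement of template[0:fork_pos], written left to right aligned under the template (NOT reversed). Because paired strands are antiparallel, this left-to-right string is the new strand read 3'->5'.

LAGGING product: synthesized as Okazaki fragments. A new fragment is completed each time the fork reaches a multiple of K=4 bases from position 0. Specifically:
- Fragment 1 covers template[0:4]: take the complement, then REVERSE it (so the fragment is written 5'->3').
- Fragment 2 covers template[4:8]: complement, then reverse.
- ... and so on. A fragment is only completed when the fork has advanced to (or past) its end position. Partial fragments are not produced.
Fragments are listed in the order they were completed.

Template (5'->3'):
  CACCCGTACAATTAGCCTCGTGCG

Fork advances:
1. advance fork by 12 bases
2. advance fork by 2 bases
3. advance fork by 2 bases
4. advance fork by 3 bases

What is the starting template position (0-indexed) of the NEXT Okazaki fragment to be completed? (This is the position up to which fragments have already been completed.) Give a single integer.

Answer: 16

Derivation:
Step 1: advance 12 -> fork_pos = 0 + 12 = 12. Reached multiple(s) of 4: 4, 8, 12 -> fragments 1-3 completed (3 total).
Step 2: advance 2 -> fork_pos = 12 + 2 = 14. Next multiple of 4 is 16 (not reached); still 3 fragment(s).
Step 3: advance 2 -> fork_pos = 14 + 2 = 16. Reached multiple(s) of 4: 16 -> fragment 4 completed (4 total).
Step 4: advance 3 -> fork_pos = 16 + 3 = 19. Next multiple of 4 is 20 (not reached); still 4 fragment(s).
4 fragment(s) completed, covering template[0:16] (4 x 4 = 16). The next fragment, fragment 5, covers template[16:20], so it starts at position 16.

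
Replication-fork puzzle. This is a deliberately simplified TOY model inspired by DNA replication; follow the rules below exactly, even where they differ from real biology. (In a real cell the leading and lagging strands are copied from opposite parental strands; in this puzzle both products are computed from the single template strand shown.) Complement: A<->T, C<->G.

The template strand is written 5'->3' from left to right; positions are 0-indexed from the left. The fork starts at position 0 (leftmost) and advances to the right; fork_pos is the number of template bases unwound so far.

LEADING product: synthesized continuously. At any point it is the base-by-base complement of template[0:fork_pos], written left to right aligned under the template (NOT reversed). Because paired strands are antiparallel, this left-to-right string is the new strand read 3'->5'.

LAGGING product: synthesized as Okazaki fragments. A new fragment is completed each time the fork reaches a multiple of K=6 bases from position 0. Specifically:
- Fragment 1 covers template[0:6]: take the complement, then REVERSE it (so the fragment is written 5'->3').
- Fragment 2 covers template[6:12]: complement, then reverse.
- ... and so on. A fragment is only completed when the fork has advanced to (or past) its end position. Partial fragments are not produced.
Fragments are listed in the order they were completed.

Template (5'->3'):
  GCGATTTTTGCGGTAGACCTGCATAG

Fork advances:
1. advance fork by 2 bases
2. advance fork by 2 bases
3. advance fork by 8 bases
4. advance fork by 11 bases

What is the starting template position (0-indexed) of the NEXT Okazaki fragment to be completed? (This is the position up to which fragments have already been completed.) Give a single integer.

Answer: 18

Derivation:
Step 1: advance 2 -> fork_pos = 0 + 2 = 2. Next multiple of 6 is 6 (not reached); still 0 fragment(s).
Step 2: advance 2 -> fork_pos = 2 + 2 = 4. Next multiple of 6 is 6 (not reached); still 0 fragment(s).
Step 3: advance 8 -> fork_pos = 4 + 8 = 12. Reached multiple(s) of 6: 6, 12 -> fragments 1-2 completed (2 total).
Step 4: advance 11 -> fork_pos = 12 + 11 = 23. Reached multiple(s) of 6: 18 -> fragment 3 completed (3 total).
3 fragment(s) completed, covering template[0:18] (3 x 6 = 18). The next fragment, fragment 4, covers template[18:24], so it starts at position 18.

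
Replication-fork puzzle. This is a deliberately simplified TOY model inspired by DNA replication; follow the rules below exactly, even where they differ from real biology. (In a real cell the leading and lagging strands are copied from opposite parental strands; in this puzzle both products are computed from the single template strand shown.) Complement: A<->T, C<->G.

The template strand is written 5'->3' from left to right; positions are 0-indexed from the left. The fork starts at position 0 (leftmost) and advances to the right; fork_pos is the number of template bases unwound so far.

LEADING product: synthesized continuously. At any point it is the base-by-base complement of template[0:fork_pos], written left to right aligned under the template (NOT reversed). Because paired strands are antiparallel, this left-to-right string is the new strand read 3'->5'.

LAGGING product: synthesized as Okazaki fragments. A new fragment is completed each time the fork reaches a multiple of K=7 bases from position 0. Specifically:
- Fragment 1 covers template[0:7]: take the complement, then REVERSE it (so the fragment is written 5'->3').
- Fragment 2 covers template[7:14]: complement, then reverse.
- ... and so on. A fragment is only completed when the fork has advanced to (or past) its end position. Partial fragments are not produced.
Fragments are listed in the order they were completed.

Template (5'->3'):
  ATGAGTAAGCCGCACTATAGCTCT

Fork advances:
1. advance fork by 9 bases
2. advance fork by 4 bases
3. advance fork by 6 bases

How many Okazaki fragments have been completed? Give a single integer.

Answer: 2

Derivation:
Step 1: advance 9 -> fork_pos = 0 + 9 = 9. Reached multiple(s) of 7: 7 -> fragment 1 completed (1 total).
Step 2: advance 4 -> fork_pos = 9 + 4 = 13. Next multiple of 7 is 14 (not reached); still 1 fragment(s).
Step 3: advance 6 -> fork_pos = 13 + 6 = 19. Reached multiple(s) of 7: 14 -> fragment 2 completed (2 total).
Check: final fork_pos = 19; the multiples of 7 that are <= 19 are 7..14 -> 19 // 7 = 2 completed fragment(s).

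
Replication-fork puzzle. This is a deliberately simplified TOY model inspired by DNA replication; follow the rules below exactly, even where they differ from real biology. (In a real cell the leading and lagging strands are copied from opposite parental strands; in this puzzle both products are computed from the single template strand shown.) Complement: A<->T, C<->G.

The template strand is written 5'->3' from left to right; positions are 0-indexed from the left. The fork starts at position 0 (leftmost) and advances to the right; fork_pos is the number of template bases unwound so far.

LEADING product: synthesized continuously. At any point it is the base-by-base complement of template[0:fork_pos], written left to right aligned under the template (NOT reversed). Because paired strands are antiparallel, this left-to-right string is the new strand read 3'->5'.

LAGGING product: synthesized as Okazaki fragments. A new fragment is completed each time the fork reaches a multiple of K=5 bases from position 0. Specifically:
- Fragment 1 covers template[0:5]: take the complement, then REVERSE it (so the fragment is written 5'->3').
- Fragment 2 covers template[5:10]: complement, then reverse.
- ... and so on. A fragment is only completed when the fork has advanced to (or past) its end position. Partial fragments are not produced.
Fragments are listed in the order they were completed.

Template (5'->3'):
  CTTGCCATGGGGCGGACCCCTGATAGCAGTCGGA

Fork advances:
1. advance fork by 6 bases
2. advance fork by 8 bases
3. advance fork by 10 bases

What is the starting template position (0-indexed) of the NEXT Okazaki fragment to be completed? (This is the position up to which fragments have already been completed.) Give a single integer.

Answer: 20

Derivation:
Step 1: advance 6 -> fork_pos = 0 + 6 = 6. Reached multiple(s) of 5: 5 -> fragment 1 completed (1 total).
Step 2: advance 8 -> fork_pos = 6 + 8 = 14. Reached multiple(s) of 5: 10 -> fragment 2 completed (2 total).
Step 3: advance 10 -> fork_pos = 14 + 10 = 24. Reached multiple(s) of 5: 15, 20 -> fragments 3-4 completed (4 total).
4 fragment(s) completed, covering template[0:20] (4 x 5 = 20). The next fragment, fragment 5, covers template[20:25], so it starts at position 20.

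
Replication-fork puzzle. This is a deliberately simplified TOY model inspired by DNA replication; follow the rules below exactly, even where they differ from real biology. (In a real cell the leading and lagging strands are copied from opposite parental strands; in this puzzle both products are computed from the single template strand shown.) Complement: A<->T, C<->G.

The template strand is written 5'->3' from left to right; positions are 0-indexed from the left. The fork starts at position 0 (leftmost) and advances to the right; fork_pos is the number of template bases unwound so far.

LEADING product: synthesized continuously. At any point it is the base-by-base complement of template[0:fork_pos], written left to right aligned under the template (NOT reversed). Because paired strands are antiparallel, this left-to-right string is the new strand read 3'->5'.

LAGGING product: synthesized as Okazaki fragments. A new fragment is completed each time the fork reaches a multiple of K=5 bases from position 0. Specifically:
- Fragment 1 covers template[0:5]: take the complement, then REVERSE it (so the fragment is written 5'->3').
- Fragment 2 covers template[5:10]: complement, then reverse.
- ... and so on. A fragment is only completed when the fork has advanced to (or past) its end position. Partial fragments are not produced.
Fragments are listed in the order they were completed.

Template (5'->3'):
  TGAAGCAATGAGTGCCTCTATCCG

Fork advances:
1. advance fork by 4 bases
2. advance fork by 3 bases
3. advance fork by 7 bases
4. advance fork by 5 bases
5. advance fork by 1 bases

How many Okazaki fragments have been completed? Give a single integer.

Step 1: advance 4 -> fork_pos = 0 + 4 = 4. Next multiple of 5 is 5 (not reached); still 0 fragment(s).
Step 2: advance 3 -> fork_pos = 4 + 3 = 7. Reached multiple(s) of 5: 5 -> fragment 1 completed (1 total).
Step 3: advance 7 -> fork_pos = 7 + 7 = 14. Reached multiple(s) of 5: 10 -> fragment 2 completed (2 total).
Step 4: advance 5 -> fork_pos = 14 + 5 = 19. Reached multiple(s) of 5: 15 -> fragment 3 completed (3 total).
Step 5: advance 1 -> fork_pos = 19 + 1 = 20. Reached multiple(s) of 5: 20 -> fragment 4 completed (4 total).
Check: final fork_pos = 20; the multiples of 5 that are <= 20 are 5..20 -> 20 // 5 = 4 completed fragment(s).

Answer: 4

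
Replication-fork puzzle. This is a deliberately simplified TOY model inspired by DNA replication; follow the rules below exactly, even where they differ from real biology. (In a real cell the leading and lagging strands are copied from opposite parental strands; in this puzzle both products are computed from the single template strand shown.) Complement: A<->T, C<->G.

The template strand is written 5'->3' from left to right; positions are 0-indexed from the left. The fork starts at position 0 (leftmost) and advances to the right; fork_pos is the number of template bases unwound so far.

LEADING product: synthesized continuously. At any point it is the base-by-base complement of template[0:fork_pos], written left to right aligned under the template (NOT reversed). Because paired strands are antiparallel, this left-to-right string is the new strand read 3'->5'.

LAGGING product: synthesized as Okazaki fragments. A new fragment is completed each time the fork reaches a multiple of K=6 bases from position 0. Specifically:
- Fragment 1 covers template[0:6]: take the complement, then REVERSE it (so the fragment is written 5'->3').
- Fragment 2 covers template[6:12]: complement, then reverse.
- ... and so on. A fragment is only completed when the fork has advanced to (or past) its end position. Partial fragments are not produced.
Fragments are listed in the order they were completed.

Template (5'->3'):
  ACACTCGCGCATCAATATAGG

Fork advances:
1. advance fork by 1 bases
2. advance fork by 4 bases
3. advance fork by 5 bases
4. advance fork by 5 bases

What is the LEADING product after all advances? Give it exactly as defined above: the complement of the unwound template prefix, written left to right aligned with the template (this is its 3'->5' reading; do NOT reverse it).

Answer: TGTGAGCGCGTAGTT

Derivation:
Step 1: advance 1 -> fork_pos = 0 + 1 = 1.
Step 2: advance 4 -> fork_pos = 1 + 4 = 5.
Step 3: advance 5 -> fork_pos = 5 + 5 = 10.
Step 4: advance 5 -> fork_pos = 10 + 5 = 15.
Unwound prefix: template[0:15] = ACACTCGCGCATCAA
Complement it base by base (A<->T, C<->G), keeping left-to-right order:
  [0:5] ACACT -> TGTGA
  [5:10] CGCGC -> GCGCG
  [10:15] ATCAA -> TAGTT
Concatenate: TGTGAGCGCGTAGTT (length 15; written aligned with the template, i.e. 3'->5').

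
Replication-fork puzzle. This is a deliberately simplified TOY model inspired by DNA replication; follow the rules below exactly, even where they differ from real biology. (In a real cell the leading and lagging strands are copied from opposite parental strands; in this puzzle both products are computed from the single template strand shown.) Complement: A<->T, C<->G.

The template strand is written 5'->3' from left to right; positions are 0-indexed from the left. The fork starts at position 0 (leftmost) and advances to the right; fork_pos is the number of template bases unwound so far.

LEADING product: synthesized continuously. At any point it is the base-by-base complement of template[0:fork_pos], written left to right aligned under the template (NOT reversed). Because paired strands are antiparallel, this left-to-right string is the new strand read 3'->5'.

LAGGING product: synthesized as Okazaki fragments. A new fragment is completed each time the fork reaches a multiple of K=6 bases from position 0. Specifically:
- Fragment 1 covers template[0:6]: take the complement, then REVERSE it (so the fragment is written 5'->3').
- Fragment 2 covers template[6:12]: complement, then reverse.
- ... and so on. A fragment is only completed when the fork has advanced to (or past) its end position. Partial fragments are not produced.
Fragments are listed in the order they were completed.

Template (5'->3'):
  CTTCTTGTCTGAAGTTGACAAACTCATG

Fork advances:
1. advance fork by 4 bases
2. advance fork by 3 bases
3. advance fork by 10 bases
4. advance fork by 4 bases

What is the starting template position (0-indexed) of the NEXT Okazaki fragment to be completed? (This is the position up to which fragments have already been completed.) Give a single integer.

Step 1: advance 4 -> fork_pos = 0 + 4 = 4. Next multiple of 6 is 6 (not reached); still 0 fragment(s).
Step 2: advance 3 -> fork_pos = 4 + 3 = 7. Reached multiple(s) of 6: 6 -> fragment 1 completed (1 total).
Step 3: advance 10 -> fork_pos = 7 + 10 = 17. Reached multiple(s) of 6: 12 -> fragment 2 completed (2 total).
Step 4: advance 4 -> fork_pos = 17 + 4 = 21. Reached multiple(s) of 6: 18 -> fragment 3 completed (3 total).
3 fragment(s) completed, covering template[0:18] (3 x 6 = 18). The next fragment, fragment 4, covers template[18:24], so it starts at position 18.

Answer: 18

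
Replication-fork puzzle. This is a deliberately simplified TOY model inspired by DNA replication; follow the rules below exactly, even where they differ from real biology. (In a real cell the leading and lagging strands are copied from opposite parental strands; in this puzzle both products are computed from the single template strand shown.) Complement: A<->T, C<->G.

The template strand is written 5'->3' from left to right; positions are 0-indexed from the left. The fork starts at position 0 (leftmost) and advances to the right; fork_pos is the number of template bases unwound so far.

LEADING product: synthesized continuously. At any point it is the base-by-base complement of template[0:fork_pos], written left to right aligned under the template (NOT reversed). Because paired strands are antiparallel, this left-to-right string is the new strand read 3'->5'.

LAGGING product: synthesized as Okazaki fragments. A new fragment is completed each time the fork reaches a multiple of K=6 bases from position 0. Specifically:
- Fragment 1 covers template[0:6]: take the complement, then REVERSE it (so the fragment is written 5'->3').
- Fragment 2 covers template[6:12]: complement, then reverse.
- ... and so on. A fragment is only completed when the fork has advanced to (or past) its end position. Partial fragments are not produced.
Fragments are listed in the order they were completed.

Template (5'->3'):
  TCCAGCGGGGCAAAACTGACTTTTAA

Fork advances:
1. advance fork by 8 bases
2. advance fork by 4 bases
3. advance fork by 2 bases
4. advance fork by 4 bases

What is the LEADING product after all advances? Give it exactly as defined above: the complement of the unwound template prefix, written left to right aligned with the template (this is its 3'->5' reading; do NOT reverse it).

Answer: AGGTCGCCCCGTTTTGAC

Derivation:
Step 1: advance 8 -> fork_pos = 0 + 8 = 8.
Step 2: advance 4 -> fork_pos = 8 + 4 = 12.
Step 3: advance 2 -> fork_pos = 12 + 2 = 14.
Step 4: advance 4 -> fork_pos = 14 + 4 = 18.
Unwound prefix: template[0:18] = TCCAGCGGGGCAAAACTG
Complement it base by base (A<->T, C<->G), keeping left-to-right order:
  [0:5] TCCAG -> AGGTC
  [5:10] CGGGG -> GCCCC
  [10:15] CAAAA -> GTTTT
  [15:18] CTG -> GAC
Concatenate: AGGTCGCCCCGTTTTGAC (length 18; written aligned with the template, i.e. 3'->5').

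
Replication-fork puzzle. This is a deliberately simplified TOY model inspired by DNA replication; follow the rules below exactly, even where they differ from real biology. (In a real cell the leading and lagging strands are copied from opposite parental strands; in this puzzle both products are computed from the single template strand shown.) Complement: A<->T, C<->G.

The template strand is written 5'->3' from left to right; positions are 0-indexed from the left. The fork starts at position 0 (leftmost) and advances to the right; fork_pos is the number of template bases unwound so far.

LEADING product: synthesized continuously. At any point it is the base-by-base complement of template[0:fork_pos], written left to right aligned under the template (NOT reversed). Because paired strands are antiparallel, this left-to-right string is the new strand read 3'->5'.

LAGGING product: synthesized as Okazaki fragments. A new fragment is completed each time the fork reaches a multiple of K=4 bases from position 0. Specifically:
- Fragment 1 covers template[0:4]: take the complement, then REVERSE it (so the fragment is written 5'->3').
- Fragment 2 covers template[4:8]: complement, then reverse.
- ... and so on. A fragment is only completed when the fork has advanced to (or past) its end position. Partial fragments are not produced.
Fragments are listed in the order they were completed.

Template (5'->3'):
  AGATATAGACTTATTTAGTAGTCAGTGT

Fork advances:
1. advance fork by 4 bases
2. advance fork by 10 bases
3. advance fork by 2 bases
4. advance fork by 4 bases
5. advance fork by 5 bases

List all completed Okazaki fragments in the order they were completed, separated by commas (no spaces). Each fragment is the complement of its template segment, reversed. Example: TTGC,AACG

Answer: ATCT,CTAT,AAGT,AAAT,TACT,TGAC

Derivation:
Step 1: advance 4 -> fork_pos = 0 + 4 = 4. Reached multiple(s) of 4: 4 -> fragment 1 completed (1 total).
Step 2: advance 10 -> fork_pos = 4 + 10 = 14. Reached multiple(s) of 4: 8, 12 -> fragments 2-3 completed (3 total).
Step 3: advance 2 -> fork_pos = 14 + 2 = 16. Reached multiple(s) of 4: 16 -> fragment 4 completed (4 total).
Step 4: advance 4 -> fork_pos = 16 + 4 = 20. Reached multiple(s) of 4: 20 -> fragment 5 completed (5 total).
Step 5: advance 5 -> fork_pos = 20 + 5 = 25. Reached multiple(s) of 4: 24 -> fragment 6 completed (6 total).
Final fork_pos = 25, so 6 fragment(s) are complete. Build each: template segment -> complement -> reverse.
Fragment 1: template[0:4] = AGAT -> complement TCTA -> reversed ATCT
Fragment 2: template[4:8] = ATAG -> complement TATC -> reversed CTAT
Fragment 3: template[8:12] = ACTT -> complement TGAA -> reversed AAGT
Fragment 4: template[12:16] = ATTT -> complement TAAA -> reversed AAAT
Fragment 5: template[16:20] = AGTA -> complement TCAT -> reversed TACT
Fragment 6: template[20:24] = GTCA -> complement CAGT -> reversed TGAC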